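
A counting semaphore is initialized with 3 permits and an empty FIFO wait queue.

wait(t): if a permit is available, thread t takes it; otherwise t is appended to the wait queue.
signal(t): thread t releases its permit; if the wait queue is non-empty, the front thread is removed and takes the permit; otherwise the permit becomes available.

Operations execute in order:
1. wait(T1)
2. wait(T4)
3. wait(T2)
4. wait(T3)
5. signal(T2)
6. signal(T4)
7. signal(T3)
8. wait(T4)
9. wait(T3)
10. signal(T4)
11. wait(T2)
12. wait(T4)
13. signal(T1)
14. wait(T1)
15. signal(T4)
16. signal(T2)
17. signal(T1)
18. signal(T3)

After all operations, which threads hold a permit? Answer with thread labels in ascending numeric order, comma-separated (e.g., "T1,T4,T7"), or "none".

Step 1: wait(T1) -> count=2 queue=[] holders={T1}
Step 2: wait(T4) -> count=1 queue=[] holders={T1,T4}
Step 3: wait(T2) -> count=0 queue=[] holders={T1,T2,T4}
Step 4: wait(T3) -> count=0 queue=[T3] holders={T1,T2,T4}
Step 5: signal(T2) -> count=0 queue=[] holders={T1,T3,T4}
Step 6: signal(T4) -> count=1 queue=[] holders={T1,T3}
Step 7: signal(T3) -> count=2 queue=[] holders={T1}
Step 8: wait(T4) -> count=1 queue=[] holders={T1,T4}
Step 9: wait(T3) -> count=0 queue=[] holders={T1,T3,T4}
Step 10: signal(T4) -> count=1 queue=[] holders={T1,T3}
Step 11: wait(T2) -> count=0 queue=[] holders={T1,T2,T3}
Step 12: wait(T4) -> count=0 queue=[T4] holders={T1,T2,T3}
Step 13: signal(T1) -> count=0 queue=[] holders={T2,T3,T4}
Step 14: wait(T1) -> count=0 queue=[T1] holders={T2,T3,T4}
Step 15: signal(T4) -> count=0 queue=[] holders={T1,T2,T3}
Step 16: signal(T2) -> count=1 queue=[] holders={T1,T3}
Step 17: signal(T1) -> count=2 queue=[] holders={T3}
Step 18: signal(T3) -> count=3 queue=[] holders={none}
Final holders: none

Answer: none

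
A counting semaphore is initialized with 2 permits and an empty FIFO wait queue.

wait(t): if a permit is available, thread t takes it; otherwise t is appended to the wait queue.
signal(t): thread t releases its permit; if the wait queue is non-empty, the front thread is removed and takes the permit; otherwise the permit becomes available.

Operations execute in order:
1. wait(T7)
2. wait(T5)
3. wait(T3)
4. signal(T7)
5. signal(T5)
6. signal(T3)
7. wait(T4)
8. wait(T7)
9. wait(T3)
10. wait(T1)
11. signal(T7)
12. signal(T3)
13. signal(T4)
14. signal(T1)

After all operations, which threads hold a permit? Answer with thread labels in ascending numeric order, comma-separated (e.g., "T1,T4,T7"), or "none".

Step 1: wait(T7) -> count=1 queue=[] holders={T7}
Step 2: wait(T5) -> count=0 queue=[] holders={T5,T7}
Step 3: wait(T3) -> count=0 queue=[T3] holders={T5,T7}
Step 4: signal(T7) -> count=0 queue=[] holders={T3,T5}
Step 5: signal(T5) -> count=1 queue=[] holders={T3}
Step 6: signal(T3) -> count=2 queue=[] holders={none}
Step 7: wait(T4) -> count=1 queue=[] holders={T4}
Step 8: wait(T7) -> count=0 queue=[] holders={T4,T7}
Step 9: wait(T3) -> count=0 queue=[T3] holders={T4,T7}
Step 10: wait(T1) -> count=0 queue=[T3,T1] holders={T4,T7}
Step 11: signal(T7) -> count=0 queue=[T1] holders={T3,T4}
Step 12: signal(T3) -> count=0 queue=[] holders={T1,T4}
Step 13: signal(T4) -> count=1 queue=[] holders={T1}
Step 14: signal(T1) -> count=2 queue=[] holders={none}
Final holders: none

Answer: none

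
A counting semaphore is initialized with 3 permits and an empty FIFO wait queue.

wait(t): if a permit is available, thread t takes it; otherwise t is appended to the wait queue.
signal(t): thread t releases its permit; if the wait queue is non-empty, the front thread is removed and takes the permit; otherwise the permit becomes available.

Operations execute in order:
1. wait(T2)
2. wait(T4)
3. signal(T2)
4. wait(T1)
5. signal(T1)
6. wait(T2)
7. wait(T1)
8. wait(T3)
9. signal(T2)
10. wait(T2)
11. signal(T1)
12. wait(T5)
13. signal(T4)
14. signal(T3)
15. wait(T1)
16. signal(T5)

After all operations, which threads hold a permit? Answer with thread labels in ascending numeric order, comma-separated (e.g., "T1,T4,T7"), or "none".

Step 1: wait(T2) -> count=2 queue=[] holders={T2}
Step 2: wait(T4) -> count=1 queue=[] holders={T2,T4}
Step 3: signal(T2) -> count=2 queue=[] holders={T4}
Step 4: wait(T1) -> count=1 queue=[] holders={T1,T4}
Step 5: signal(T1) -> count=2 queue=[] holders={T4}
Step 6: wait(T2) -> count=1 queue=[] holders={T2,T4}
Step 7: wait(T1) -> count=0 queue=[] holders={T1,T2,T4}
Step 8: wait(T3) -> count=0 queue=[T3] holders={T1,T2,T4}
Step 9: signal(T2) -> count=0 queue=[] holders={T1,T3,T4}
Step 10: wait(T2) -> count=0 queue=[T2] holders={T1,T3,T4}
Step 11: signal(T1) -> count=0 queue=[] holders={T2,T3,T4}
Step 12: wait(T5) -> count=0 queue=[T5] holders={T2,T3,T4}
Step 13: signal(T4) -> count=0 queue=[] holders={T2,T3,T5}
Step 14: signal(T3) -> count=1 queue=[] holders={T2,T5}
Step 15: wait(T1) -> count=0 queue=[] holders={T1,T2,T5}
Step 16: signal(T5) -> count=1 queue=[] holders={T1,T2}
Final holders: T1,T2

Answer: T1,T2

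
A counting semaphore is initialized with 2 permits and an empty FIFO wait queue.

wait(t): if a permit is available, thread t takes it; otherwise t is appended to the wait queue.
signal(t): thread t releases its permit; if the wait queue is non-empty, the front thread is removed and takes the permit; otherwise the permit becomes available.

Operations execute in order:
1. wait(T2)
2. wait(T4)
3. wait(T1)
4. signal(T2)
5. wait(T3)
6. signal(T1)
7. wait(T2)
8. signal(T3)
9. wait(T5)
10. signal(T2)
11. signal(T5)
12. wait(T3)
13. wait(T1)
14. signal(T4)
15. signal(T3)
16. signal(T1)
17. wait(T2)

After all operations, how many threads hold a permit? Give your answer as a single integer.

Step 1: wait(T2) -> count=1 queue=[] holders={T2}
Step 2: wait(T4) -> count=0 queue=[] holders={T2,T4}
Step 3: wait(T1) -> count=0 queue=[T1] holders={T2,T4}
Step 4: signal(T2) -> count=0 queue=[] holders={T1,T4}
Step 5: wait(T3) -> count=0 queue=[T3] holders={T1,T4}
Step 6: signal(T1) -> count=0 queue=[] holders={T3,T4}
Step 7: wait(T2) -> count=0 queue=[T2] holders={T3,T4}
Step 8: signal(T3) -> count=0 queue=[] holders={T2,T4}
Step 9: wait(T5) -> count=0 queue=[T5] holders={T2,T4}
Step 10: signal(T2) -> count=0 queue=[] holders={T4,T5}
Step 11: signal(T5) -> count=1 queue=[] holders={T4}
Step 12: wait(T3) -> count=0 queue=[] holders={T3,T4}
Step 13: wait(T1) -> count=0 queue=[T1] holders={T3,T4}
Step 14: signal(T4) -> count=0 queue=[] holders={T1,T3}
Step 15: signal(T3) -> count=1 queue=[] holders={T1}
Step 16: signal(T1) -> count=2 queue=[] holders={none}
Step 17: wait(T2) -> count=1 queue=[] holders={T2}
Final holders: {T2} -> 1 thread(s)

Answer: 1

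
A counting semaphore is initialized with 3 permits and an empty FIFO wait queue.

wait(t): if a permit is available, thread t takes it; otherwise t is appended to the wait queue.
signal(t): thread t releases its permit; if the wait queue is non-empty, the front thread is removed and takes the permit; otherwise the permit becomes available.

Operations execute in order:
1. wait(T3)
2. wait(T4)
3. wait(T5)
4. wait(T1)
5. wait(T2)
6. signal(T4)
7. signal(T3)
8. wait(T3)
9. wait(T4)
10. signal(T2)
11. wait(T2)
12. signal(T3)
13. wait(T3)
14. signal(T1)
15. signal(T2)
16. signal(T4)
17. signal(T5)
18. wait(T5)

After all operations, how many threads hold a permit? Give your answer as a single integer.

Step 1: wait(T3) -> count=2 queue=[] holders={T3}
Step 2: wait(T4) -> count=1 queue=[] holders={T3,T4}
Step 3: wait(T5) -> count=0 queue=[] holders={T3,T4,T5}
Step 4: wait(T1) -> count=0 queue=[T1] holders={T3,T4,T5}
Step 5: wait(T2) -> count=0 queue=[T1,T2] holders={T3,T4,T5}
Step 6: signal(T4) -> count=0 queue=[T2] holders={T1,T3,T5}
Step 7: signal(T3) -> count=0 queue=[] holders={T1,T2,T5}
Step 8: wait(T3) -> count=0 queue=[T3] holders={T1,T2,T5}
Step 9: wait(T4) -> count=0 queue=[T3,T4] holders={T1,T2,T5}
Step 10: signal(T2) -> count=0 queue=[T4] holders={T1,T3,T5}
Step 11: wait(T2) -> count=0 queue=[T4,T2] holders={T1,T3,T5}
Step 12: signal(T3) -> count=0 queue=[T2] holders={T1,T4,T5}
Step 13: wait(T3) -> count=0 queue=[T2,T3] holders={T1,T4,T5}
Step 14: signal(T1) -> count=0 queue=[T3] holders={T2,T4,T5}
Step 15: signal(T2) -> count=0 queue=[] holders={T3,T4,T5}
Step 16: signal(T4) -> count=1 queue=[] holders={T3,T5}
Step 17: signal(T5) -> count=2 queue=[] holders={T3}
Step 18: wait(T5) -> count=1 queue=[] holders={T3,T5}
Final holders: {T3,T5} -> 2 thread(s)

Answer: 2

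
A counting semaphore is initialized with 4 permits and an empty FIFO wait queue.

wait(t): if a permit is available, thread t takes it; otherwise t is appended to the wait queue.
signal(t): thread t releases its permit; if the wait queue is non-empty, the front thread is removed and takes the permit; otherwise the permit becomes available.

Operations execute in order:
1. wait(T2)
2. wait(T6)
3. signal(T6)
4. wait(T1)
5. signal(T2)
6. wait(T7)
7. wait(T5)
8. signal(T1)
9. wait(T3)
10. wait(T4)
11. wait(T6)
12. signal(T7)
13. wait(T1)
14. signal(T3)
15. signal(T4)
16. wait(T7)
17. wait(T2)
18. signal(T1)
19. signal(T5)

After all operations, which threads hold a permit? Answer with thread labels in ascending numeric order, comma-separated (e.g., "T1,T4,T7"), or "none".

Answer: T2,T6,T7

Derivation:
Step 1: wait(T2) -> count=3 queue=[] holders={T2}
Step 2: wait(T6) -> count=2 queue=[] holders={T2,T6}
Step 3: signal(T6) -> count=3 queue=[] holders={T2}
Step 4: wait(T1) -> count=2 queue=[] holders={T1,T2}
Step 5: signal(T2) -> count=3 queue=[] holders={T1}
Step 6: wait(T7) -> count=2 queue=[] holders={T1,T7}
Step 7: wait(T5) -> count=1 queue=[] holders={T1,T5,T7}
Step 8: signal(T1) -> count=2 queue=[] holders={T5,T7}
Step 9: wait(T3) -> count=1 queue=[] holders={T3,T5,T7}
Step 10: wait(T4) -> count=0 queue=[] holders={T3,T4,T5,T7}
Step 11: wait(T6) -> count=0 queue=[T6] holders={T3,T4,T5,T7}
Step 12: signal(T7) -> count=0 queue=[] holders={T3,T4,T5,T6}
Step 13: wait(T1) -> count=0 queue=[T1] holders={T3,T4,T5,T6}
Step 14: signal(T3) -> count=0 queue=[] holders={T1,T4,T5,T6}
Step 15: signal(T4) -> count=1 queue=[] holders={T1,T5,T6}
Step 16: wait(T7) -> count=0 queue=[] holders={T1,T5,T6,T7}
Step 17: wait(T2) -> count=0 queue=[T2] holders={T1,T5,T6,T7}
Step 18: signal(T1) -> count=0 queue=[] holders={T2,T5,T6,T7}
Step 19: signal(T5) -> count=1 queue=[] holders={T2,T6,T7}
Final holders: T2,T6,T7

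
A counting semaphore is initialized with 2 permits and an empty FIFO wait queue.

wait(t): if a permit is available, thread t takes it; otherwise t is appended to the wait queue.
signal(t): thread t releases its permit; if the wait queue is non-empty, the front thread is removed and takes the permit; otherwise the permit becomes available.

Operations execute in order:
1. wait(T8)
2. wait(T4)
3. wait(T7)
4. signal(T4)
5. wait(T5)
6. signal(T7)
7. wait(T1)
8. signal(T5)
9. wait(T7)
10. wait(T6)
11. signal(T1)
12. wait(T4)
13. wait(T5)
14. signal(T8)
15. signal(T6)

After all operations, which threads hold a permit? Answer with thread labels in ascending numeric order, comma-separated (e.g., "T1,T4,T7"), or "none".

Answer: T4,T7

Derivation:
Step 1: wait(T8) -> count=1 queue=[] holders={T8}
Step 2: wait(T4) -> count=0 queue=[] holders={T4,T8}
Step 3: wait(T7) -> count=0 queue=[T7] holders={T4,T8}
Step 4: signal(T4) -> count=0 queue=[] holders={T7,T8}
Step 5: wait(T5) -> count=0 queue=[T5] holders={T7,T8}
Step 6: signal(T7) -> count=0 queue=[] holders={T5,T8}
Step 7: wait(T1) -> count=0 queue=[T1] holders={T5,T8}
Step 8: signal(T5) -> count=0 queue=[] holders={T1,T8}
Step 9: wait(T7) -> count=0 queue=[T7] holders={T1,T8}
Step 10: wait(T6) -> count=0 queue=[T7,T6] holders={T1,T8}
Step 11: signal(T1) -> count=0 queue=[T6] holders={T7,T8}
Step 12: wait(T4) -> count=0 queue=[T6,T4] holders={T7,T8}
Step 13: wait(T5) -> count=0 queue=[T6,T4,T5] holders={T7,T8}
Step 14: signal(T8) -> count=0 queue=[T4,T5] holders={T6,T7}
Step 15: signal(T6) -> count=0 queue=[T5] holders={T4,T7}
Final holders: T4,T7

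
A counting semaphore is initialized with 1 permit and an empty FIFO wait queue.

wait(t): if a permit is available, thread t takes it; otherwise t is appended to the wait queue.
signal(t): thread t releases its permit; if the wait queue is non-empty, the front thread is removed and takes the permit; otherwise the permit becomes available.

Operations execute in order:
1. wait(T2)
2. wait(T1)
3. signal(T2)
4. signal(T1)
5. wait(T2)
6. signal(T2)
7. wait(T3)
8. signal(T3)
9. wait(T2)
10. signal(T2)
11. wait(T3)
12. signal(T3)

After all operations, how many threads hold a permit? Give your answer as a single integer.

Answer: 0

Derivation:
Step 1: wait(T2) -> count=0 queue=[] holders={T2}
Step 2: wait(T1) -> count=0 queue=[T1] holders={T2}
Step 3: signal(T2) -> count=0 queue=[] holders={T1}
Step 4: signal(T1) -> count=1 queue=[] holders={none}
Step 5: wait(T2) -> count=0 queue=[] holders={T2}
Step 6: signal(T2) -> count=1 queue=[] holders={none}
Step 7: wait(T3) -> count=0 queue=[] holders={T3}
Step 8: signal(T3) -> count=1 queue=[] holders={none}
Step 9: wait(T2) -> count=0 queue=[] holders={T2}
Step 10: signal(T2) -> count=1 queue=[] holders={none}
Step 11: wait(T3) -> count=0 queue=[] holders={T3}
Step 12: signal(T3) -> count=1 queue=[] holders={none}
Final holders: {none} -> 0 thread(s)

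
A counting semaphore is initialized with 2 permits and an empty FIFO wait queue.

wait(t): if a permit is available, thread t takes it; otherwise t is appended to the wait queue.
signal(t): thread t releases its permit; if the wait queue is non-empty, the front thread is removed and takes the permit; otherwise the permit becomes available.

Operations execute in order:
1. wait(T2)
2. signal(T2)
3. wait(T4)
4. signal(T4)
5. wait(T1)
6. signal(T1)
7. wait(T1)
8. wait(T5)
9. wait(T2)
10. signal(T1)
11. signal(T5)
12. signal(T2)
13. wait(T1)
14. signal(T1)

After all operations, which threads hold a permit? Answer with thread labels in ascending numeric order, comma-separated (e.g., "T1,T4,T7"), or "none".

Step 1: wait(T2) -> count=1 queue=[] holders={T2}
Step 2: signal(T2) -> count=2 queue=[] holders={none}
Step 3: wait(T4) -> count=1 queue=[] holders={T4}
Step 4: signal(T4) -> count=2 queue=[] holders={none}
Step 5: wait(T1) -> count=1 queue=[] holders={T1}
Step 6: signal(T1) -> count=2 queue=[] holders={none}
Step 7: wait(T1) -> count=1 queue=[] holders={T1}
Step 8: wait(T5) -> count=0 queue=[] holders={T1,T5}
Step 9: wait(T2) -> count=0 queue=[T2] holders={T1,T5}
Step 10: signal(T1) -> count=0 queue=[] holders={T2,T5}
Step 11: signal(T5) -> count=1 queue=[] holders={T2}
Step 12: signal(T2) -> count=2 queue=[] holders={none}
Step 13: wait(T1) -> count=1 queue=[] holders={T1}
Step 14: signal(T1) -> count=2 queue=[] holders={none}
Final holders: none

Answer: none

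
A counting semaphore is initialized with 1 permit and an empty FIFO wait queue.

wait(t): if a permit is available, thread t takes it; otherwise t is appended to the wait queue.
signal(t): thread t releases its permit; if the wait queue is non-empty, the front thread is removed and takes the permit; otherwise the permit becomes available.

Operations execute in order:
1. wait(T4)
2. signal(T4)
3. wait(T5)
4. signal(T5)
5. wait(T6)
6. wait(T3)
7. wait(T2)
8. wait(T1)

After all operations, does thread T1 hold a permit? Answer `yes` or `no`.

Step 1: wait(T4) -> count=0 queue=[] holders={T4}
Step 2: signal(T4) -> count=1 queue=[] holders={none}
Step 3: wait(T5) -> count=0 queue=[] holders={T5}
Step 4: signal(T5) -> count=1 queue=[] holders={none}
Step 5: wait(T6) -> count=0 queue=[] holders={T6}
Step 6: wait(T3) -> count=0 queue=[T3] holders={T6}
Step 7: wait(T2) -> count=0 queue=[T3,T2] holders={T6}
Step 8: wait(T1) -> count=0 queue=[T3,T2,T1] holders={T6}
Final holders: {T6} -> T1 not in holders

Answer: no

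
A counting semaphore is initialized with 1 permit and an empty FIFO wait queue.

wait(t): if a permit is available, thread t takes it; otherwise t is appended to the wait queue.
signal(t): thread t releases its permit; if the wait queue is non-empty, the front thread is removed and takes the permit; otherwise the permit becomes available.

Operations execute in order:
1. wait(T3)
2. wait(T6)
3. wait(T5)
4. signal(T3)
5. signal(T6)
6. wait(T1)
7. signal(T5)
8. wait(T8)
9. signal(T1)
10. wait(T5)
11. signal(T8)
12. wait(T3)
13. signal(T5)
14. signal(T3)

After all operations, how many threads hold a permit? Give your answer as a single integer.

Step 1: wait(T3) -> count=0 queue=[] holders={T3}
Step 2: wait(T6) -> count=0 queue=[T6] holders={T3}
Step 3: wait(T5) -> count=0 queue=[T6,T5] holders={T3}
Step 4: signal(T3) -> count=0 queue=[T5] holders={T6}
Step 5: signal(T6) -> count=0 queue=[] holders={T5}
Step 6: wait(T1) -> count=0 queue=[T1] holders={T5}
Step 7: signal(T5) -> count=0 queue=[] holders={T1}
Step 8: wait(T8) -> count=0 queue=[T8] holders={T1}
Step 9: signal(T1) -> count=0 queue=[] holders={T8}
Step 10: wait(T5) -> count=0 queue=[T5] holders={T8}
Step 11: signal(T8) -> count=0 queue=[] holders={T5}
Step 12: wait(T3) -> count=0 queue=[T3] holders={T5}
Step 13: signal(T5) -> count=0 queue=[] holders={T3}
Step 14: signal(T3) -> count=1 queue=[] holders={none}
Final holders: {none} -> 0 thread(s)

Answer: 0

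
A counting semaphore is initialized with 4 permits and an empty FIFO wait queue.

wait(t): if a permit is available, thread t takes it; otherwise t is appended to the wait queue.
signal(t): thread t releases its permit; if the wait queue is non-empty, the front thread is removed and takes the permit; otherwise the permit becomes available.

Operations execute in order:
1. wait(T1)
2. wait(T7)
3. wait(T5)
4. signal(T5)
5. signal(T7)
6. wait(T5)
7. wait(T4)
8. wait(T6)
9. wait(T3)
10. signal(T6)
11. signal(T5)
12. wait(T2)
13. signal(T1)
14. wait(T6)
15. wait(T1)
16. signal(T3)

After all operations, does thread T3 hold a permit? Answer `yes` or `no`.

Answer: no

Derivation:
Step 1: wait(T1) -> count=3 queue=[] holders={T1}
Step 2: wait(T7) -> count=2 queue=[] holders={T1,T7}
Step 3: wait(T5) -> count=1 queue=[] holders={T1,T5,T7}
Step 4: signal(T5) -> count=2 queue=[] holders={T1,T7}
Step 5: signal(T7) -> count=3 queue=[] holders={T1}
Step 6: wait(T5) -> count=2 queue=[] holders={T1,T5}
Step 7: wait(T4) -> count=1 queue=[] holders={T1,T4,T5}
Step 8: wait(T6) -> count=0 queue=[] holders={T1,T4,T5,T6}
Step 9: wait(T3) -> count=0 queue=[T3] holders={T1,T4,T5,T6}
Step 10: signal(T6) -> count=0 queue=[] holders={T1,T3,T4,T5}
Step 11: signal(T5) -> count=1 queue=[] holders={T1,T3,T4}
Step 12: wait(T2) -> count=0 queue=[] holders={T1,T2,T3,T4}
Step 13: signal(T1) -> count=1 queue=[] holders={T2,T3,T4}
Step 14: wait(T6) -> count=0 queue=[] holders={T2,T3,T4,T6}
Step 15: wait(T1) -> count=0 queue=[T1] holders={T2,T3,T4,T6}
Step 16: signal(T3) -> count=0 queue=[] holders={T1,T2,T4,T6}
Final holders: {T1,T2,T4,T6} -> T3 not in holders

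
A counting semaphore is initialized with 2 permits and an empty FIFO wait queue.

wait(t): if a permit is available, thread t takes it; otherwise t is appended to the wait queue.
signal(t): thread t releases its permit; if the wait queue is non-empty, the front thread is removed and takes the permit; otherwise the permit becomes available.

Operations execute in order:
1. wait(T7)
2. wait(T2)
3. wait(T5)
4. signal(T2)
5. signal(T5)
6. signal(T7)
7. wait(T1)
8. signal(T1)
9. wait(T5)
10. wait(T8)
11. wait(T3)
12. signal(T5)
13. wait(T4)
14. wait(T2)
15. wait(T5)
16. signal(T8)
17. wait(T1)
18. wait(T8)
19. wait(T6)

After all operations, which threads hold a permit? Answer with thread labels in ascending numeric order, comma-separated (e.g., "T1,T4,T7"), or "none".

Step 1: wait(T7) -> count=1 queue=[] holders={T7}
Step 2: wait(T2) -> count=0 queue=[] holders={T2,T7}
Step 3: wait(T5) -> count=0 queue=[T5] holders={T2,T7}
Step 4: signal(T2) -> count=0 queue=[] holders={T5,T7}
Step 5: signal(T5) -> count=1 queue=[] holders={T7}
Step 6: signal(T7) -> count=2 queue=[] holders={none}
Step 7: wait(T1) -> count=1 queue=[] holders={T1}
Step 8: signal(T1) -> count=2 queue=[] holders={none}
Step 9: wait(T5) -> count=1 queue=[] holders={T5}
Step 10: wait(T8) -> count=0 queue=[] holders={T5,T8}
Step 11: wait(T3) -> count=0 queue=[T3] holders={T5,T8}
Step 12: signal(T5) -> count=0 queue=[] holders={T3,T8}
Step 13: wait(T4) -> count=0 queue=[T4] holders={T3,T8}
Step 14: wait(T2) -> count=0 queue=[T4,T2] holders={T3,T8}
Step 15: wait(T5) -> count=0 queue=[T4,T2,T5] holders={T3,T8}
Step 16: signal(T8) -> count=0 queue=[T2,T5] holders={T3,T4}
Step 17: wait(T1) -> count=0 queue=[T2,T5,T1] holders={T3,T4}
Step 18: wait(T8) -> count=0 queue=[T2,T5,T1,T8] holders={T3,T4}
Step 19: wait(T6) -> count=0 queue=[T2,T5,T1,T8,T6] holders={T3,T4}
Final holders: T3,T4

Answer: T3,T4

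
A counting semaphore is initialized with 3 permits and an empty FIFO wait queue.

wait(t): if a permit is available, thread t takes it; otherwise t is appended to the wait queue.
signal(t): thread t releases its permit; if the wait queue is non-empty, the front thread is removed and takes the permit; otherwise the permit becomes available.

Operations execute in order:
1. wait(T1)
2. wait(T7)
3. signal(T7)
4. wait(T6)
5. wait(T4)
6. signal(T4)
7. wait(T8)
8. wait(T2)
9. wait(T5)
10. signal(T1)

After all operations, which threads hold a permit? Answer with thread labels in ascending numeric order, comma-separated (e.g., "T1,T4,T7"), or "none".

Step 1: wait(T1) -> count=2 queue=[] holders={T1}
Step 2: wait(T7) -> count=1 queue=[] holders={T1,T7}
Step 3: signal(T7) -> count=2 queue=[] holders={T1}
Step 4: wait(T6) -> count=1 queue=[] holders={T1,T6}
Step 5: wait(T4) -> count=0 queue=[] holders={T1,T4,T6}
Step 6: signal(T4) -> count=1 queue=[] holders={T1,T6}
Step 7: wait(T8) -> count=0 queue=[] holders={T1,T6,T8}
Step 8: wait(T2) -> count=0 queue=[T2] holders={T1,T6,T8}
Step 9: wait(T5) -> count=0 queue=[T2,T5] holders={T1,T6,T8}
Step 10: signal(T1) -> count=0 queue=[T5] holders={T2,T6,T8}
Final holders: T2,T6,T8

Answer: T2,T6,T8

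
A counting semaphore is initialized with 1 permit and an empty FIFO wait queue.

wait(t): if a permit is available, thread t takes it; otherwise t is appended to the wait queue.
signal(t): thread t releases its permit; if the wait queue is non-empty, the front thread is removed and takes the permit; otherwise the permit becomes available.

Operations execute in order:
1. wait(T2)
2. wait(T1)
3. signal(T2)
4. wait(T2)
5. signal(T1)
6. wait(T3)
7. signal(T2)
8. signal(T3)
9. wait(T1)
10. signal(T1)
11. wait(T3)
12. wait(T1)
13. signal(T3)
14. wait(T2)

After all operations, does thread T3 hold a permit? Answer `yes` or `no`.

Answer: no

Derivation:
Step 1: wait(T2) -> count=0 queue=[] holders={T2}
Step 2: wait(T1) -> count=0 queue=[T1] holders={T2}
Step 3: signal(T2) -> count=0 queue=[] holders={T1}
Step 4: wait(T2) -> count=0 queue=[T2] holders={T1}
Step 5: signal(T1) -> count=0 queue=[] holders={T2}
Step 6: wait(T3) -> count=0 queue=[T3] holders={T2}
Step 7: signal(T2) -> count=0 queue=[] holders={T3}
Step 8: signal(T3) -> count=1 queue=[] holders={none}
Step 9: wait(T1) -> count=0 queue=[] holders={T1}
Step 10: signal(T1) -> count=1 queue=[] holders={none}
Step 11: wait(T3) -> count=0 queue=[] holders={T3}
Step 12: wait(T1) -> count=0 queue=[T1] holders={T3}
Step 13: signal(T3) -> count=0 queue=[] holders={T1}
Step 14: wait(T2) -> count=0 queue=[T2] holders={T1}
Final holders: {T1} -> T3 not in holders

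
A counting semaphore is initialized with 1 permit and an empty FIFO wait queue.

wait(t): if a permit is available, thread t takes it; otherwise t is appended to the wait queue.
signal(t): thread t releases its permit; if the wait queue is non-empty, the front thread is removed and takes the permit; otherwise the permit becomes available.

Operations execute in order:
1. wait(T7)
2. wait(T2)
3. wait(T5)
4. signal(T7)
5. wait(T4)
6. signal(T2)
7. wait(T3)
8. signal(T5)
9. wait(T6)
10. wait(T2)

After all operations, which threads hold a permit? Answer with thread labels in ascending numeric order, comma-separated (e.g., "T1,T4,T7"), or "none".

Step 1: wait(T7) -> count=0 queue=[] holders={T7}
Step 2: wait(T2) -> count=0 queue=[T2] holders={T7}
Step 3: wait(T5) -> count=0 queue=[T2,T5] holders={T7}
Step 4: signal(T7) -> count=0 queue=[T5] holders={T2}
Step 5: wait(T4) -> count=0 queue=[T5,T4] holders={T2}
Step 6: signal(T2) -> count=0 queue=[T4] holders={T5}
Step 7: wait(T3) -> count=0 queue=[T4,T3] holders={T5}
Step 8: signal(T5) -> count=0 queue=[T3] holders={T4}
Step 9: wait(T6) -> count=0 queue=[T3,T6] holders={T4}
Step 10: wait(T2) -> count=0 queue=[T3,T6,T2] holders={T4}
Final holders: T4

Answer: T4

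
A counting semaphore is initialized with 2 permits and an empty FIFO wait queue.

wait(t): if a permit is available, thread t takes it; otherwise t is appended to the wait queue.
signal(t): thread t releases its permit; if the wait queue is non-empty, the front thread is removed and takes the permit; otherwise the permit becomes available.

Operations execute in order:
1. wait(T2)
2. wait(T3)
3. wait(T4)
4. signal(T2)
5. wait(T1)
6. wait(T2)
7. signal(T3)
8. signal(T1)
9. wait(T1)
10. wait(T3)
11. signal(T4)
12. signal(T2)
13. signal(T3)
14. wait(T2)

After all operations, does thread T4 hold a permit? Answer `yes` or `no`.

Step 1: wait(T2) -> count=1 queue=[] holders={T2}
Step 2: wait(T3) -> count=0 queue=[] holders={T2,T3}
Step 3: wait(T4) -> count=0 queue=[T4] holders={T2,T3}
Step 4: signal(T2) -> count=0 queue=[] holders={T3,T4}
Step 5: wait(T1) -> count=0 queue=[T1] holders={T3,T4}
Step 6: wait(T2) -> count=0 queue=[T1,T2] holders={T3,T4}
Step 7: signal(T3) -> count=0 queue=[T2] holders={T1,T4}
Step 8: signal(T1) -> count=0 queue=[] holders={T2,T4}
Step 9: wait(T1) -> count=0 queue=[T1] holders={T2,T4}
Step 10: wait(T3) -> count=0 queue=[T1,T3] holders={T2,T4}
Step 11: signal(T4) -> count=0 queue=[T3] holders={T1,T2}
Step 12: signal(T2) -> count=0 queue=[] holders={T1,T3}
Step 13: signal(T3) -> count=1 queue=[] holders={T1}
Step 14: wait(T2) -> count=0 queue=[] holders={T1,T2}
Final holders: {T1,T2} -> T4 not in holders

Answer: no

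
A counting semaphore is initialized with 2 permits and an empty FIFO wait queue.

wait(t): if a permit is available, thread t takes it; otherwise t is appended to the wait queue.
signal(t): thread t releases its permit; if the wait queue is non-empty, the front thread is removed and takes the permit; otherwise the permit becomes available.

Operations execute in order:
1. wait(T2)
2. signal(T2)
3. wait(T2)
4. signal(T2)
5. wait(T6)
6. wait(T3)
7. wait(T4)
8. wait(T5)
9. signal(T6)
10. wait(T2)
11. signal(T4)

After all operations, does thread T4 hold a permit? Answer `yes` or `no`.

Step 1: wait(T2) -> count=1 queue=[] holders={T2}
Step 2: signal(T2) -> count=2 queue=[] holders={none}
Step 3: wait(T2) -> count=1 queue=[] holders={T2}
Step 4: signal(T2) -> count=2 queue=[] holders={none}
Step 5: wait(T6) -> count=1 queue=[] holders={T6}
Step 6: wait(T3) -> count=0 queue=[] holders={T3,T6}
Step 7: wait(T4) -> count=0 queue=[T4] holders={T3,T6}
Step 8: wait(T5) -> count=0 queue=[T4,T5] holders={T3,T6}
Step 9: signal(T6) -> count=0 queue=[T5] holders={T3,T4}
Step 10: wait(T2) -> count=0 queue=[T5,T2] holders={T3,T4}
Step 11: signal(T4) -> count=0 queue=[T2] holders={T3,T5}
Final holders: {T3,T5} -> T4 not in holders

Answer: no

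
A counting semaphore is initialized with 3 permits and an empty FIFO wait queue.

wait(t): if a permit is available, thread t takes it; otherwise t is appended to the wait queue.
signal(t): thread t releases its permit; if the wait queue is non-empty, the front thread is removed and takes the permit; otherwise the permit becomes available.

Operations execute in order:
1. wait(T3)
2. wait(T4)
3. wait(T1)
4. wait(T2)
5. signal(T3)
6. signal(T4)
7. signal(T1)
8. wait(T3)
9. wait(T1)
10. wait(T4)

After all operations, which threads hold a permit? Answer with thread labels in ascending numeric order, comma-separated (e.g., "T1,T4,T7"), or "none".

Step 1: wait(T3) -> count=2 queue=[] holders={T3}
Step 2: wait(T4) -> count=1 queue=[] holders={T3,T4}
Step 3: wait(T1) -> count=0 queue=[] holders={T1,T3,T4}
Step 4: wait(T2) -> count=0 queue=[T2] holders={T1,T3,T4}
Step 5: signal(T3) -> count=0 queue=[] holders={T1,T2,T4}
Step 6: signal(T4) -> count=1 queue=[] holders={T1,T2}
Step 7: signal(T1) -> count=2 queue=[] holders={T2}
Step 8: wait(T3) -> count=1 queue=[] holders={T2,T3}
Step 9: wait(T1) -> count=0 queue=[] holders={T1,T2,T3}
Step 10: wait(T4) -> count=0 queue=[T4] holders={T1,T2,T3}
Final holders: T1,T2,T3

Answer: T1,T2,T3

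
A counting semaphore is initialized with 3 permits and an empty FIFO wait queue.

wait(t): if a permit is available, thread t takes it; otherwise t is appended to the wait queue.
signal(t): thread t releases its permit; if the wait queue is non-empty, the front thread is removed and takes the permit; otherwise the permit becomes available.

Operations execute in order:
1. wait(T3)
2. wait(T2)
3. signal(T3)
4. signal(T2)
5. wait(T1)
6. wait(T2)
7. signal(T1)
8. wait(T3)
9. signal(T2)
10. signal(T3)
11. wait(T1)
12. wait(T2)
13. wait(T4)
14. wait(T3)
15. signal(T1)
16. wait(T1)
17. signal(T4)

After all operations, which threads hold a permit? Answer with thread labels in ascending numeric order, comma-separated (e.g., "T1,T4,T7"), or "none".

Step 1: wait(T3) -> count=2 queue=[] holders={T3}
Step 2: wait(T2) -> count=1 queue=[] holders={T2,T3}
Step 3: signal(T3) -> count=2 queue=[] holders={T2}
Step 4: signal(T2) -> count=3 queue=[] holders={none}
Step 5: wait(T1) -> count=2 queue=[] holders={T1}
Step 6: wait(T2) -> count=1 queue=[] holders={T1,T2}
Step 7: signal(T1) -> count=2 queue=[] holders={T2}
Step 8: wait(T3) -> count=1 queue=[] holders={T2,T3}
Step 9: signal(T2) -> count=2 queue=[] holders={T3}
Step 10: signal(T3) -> count=3 queue=[] holders={none}
Step 11: wait(T1) -> count=2 queue=[] holders={T1}
Step 12: wait(T2) -> count=1 queue=[] holders={T1,T2}
Step 13: wait(T4) -> count=0 queue=[] holders={T1,T2,T4}
Step 14: wait(T3) -> count=0 queue=[T3] holders={T1,T2,T4}
Step 15: signal(T1) -> count=0 queue=[] holders={T2,T3,T4}
Step 16: wait(T1) -> count=0 queue=[T1] holders={T2,T3,T4}
Step 17: signal(T4) -> count=0 queue=[] holders={T1,T2,T3}
Final holders: T1,T2,T3

Answer: T1,T2,T3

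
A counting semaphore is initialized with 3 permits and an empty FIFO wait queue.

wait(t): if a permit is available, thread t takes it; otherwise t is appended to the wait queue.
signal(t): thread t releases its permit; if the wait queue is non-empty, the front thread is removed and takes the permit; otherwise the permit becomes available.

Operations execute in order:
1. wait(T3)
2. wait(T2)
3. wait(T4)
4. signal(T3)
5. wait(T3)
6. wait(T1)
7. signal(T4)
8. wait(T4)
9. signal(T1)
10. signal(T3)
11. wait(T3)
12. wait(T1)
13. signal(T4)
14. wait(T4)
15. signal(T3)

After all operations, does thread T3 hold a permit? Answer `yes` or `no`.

Answer: no

Derivation:
Step 1: wait(T3) -> count=2 queue=[] holders={T3}
Step 2: wait(T2) -> count=1 queue=[] holders={T2,T3}
Step 3: wait(T4) -> count=0 queue=[] holders={T2,T3,T4}
Step 4: signal(T3) -> count=1 queue=[] holders={T2,T4}
Step 5: wait(T3) -> count=0 queue=[] holders={T2,T3,T4}
Step 6: wait(T1) -> count=0 queue=[T1] holders={T2,T3,T4}
Step 7: signal(T4) -> count=0 queue=[] holders={T1,T2,T3}
Step 8: wait(T4) -> count=0 queue=[T4] holders={T1,T2,T3}
Step 9: signal(T1) -> count=0 queue=[] holders={T2,T3,T4}
Step 10: signal(T3) -> count=1 queue=[] holders={T2,T4}
Step 11: wait(T3) -> count=0 queue=[] holders={T2,T3,T4}
Step 12: wait(T1) -> count=0 queue=[T1] holders={T2,T3,T4}
Step 13: signal(T4) -> count=0 queue=[] holders={T1,T2,T3}
Step 14: wait(T4) -> count=0 queue=[T4] holders={T1,T2,T3}
Step 15: signal(T3) -> count=0 queue=[] holders={T1,T2,T4}
Final holders: {T1,T2,T4} -> T3 not in holders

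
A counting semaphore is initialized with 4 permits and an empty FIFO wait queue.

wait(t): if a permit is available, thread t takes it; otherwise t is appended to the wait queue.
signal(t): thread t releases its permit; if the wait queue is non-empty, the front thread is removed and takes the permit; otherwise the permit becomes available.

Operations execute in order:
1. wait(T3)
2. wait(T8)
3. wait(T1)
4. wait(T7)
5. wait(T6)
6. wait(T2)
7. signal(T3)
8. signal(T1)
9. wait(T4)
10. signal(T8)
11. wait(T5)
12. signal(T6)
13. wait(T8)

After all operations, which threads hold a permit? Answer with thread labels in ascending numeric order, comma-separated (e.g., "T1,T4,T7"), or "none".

Step 1: wait(T3) -> count=3 queue=[] holders={T3}
Step 2: wait(T8) -> count=2 queue=[] holders={T3,T8}
Step 3: wait(T1) -> count=1 queue=[] holders={T1,T3,T8}
Step 4: wait(T7) -> count=0 queue=[] holders={T1,T3,T7,T8}
Step 5: wait(T6) -> count=0 queue=[T6] holders={T1,T3,T7,T8}
Step 6: wait(T2) -> count=0 queue=[T6,T2] holders={T1,T3,T7,T8}
Step 7: signal(T3) -> count=0 queue=[T2] holders={T1,T6,T7,T8}
Step 8: signal(T1) -> count=0 queue=[] holders={T2,T6,T7,T8}
Step 9: wait(T4) -> count=0 queue=[T4] holders={T2,T6,T7,T8}
Step 10: signal(T8) -> count=0 queue=[] holders={T2,T4,T6,T7}
Step 11: wait(T5) -> count=0 queue=[T5] holders={T2,T4,T6,T7}
Step 12: signal(T6) -> count=0 queue=[] holders={T2,T4,T5,T7}
Step 13: wait(T8) -> count=0 queue=[T8] holders={T2,T4,T5,T7}
Final holders: T2,T4,T5,T7

Answer: T2,T4,T5,T7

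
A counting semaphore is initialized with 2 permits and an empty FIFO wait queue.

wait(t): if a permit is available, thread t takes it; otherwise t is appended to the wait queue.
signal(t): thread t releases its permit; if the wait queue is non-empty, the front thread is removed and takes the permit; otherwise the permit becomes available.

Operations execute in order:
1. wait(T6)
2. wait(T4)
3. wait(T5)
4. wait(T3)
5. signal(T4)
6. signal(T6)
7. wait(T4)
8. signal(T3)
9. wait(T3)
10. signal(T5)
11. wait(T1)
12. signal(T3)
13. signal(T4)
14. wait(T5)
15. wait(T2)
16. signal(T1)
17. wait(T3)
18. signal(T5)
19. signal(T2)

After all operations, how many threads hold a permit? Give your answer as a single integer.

Answer: 1

Derivation:
Step 1: wait(T6) -> count=1 queue=[] holders={T6}
Step 2: wait(T4) -> count=0 queue=[] holders={T4,T6}
Step 3: wait(T5) -> count=0 queue=[T5] holders={T4,T6}
Step 4: wait(T3) -> count=0 queue=[T5,T3] holders={T4,T6}
Step 5: signal(T4) -> count=0 queue=[T3] holders={T5,T6}
Step 6: signal(T6) -> count=0 queue=[] holders={T3,T5}
Step 7: wait(T4) -> count=0 queue=[T4] holders={T3,T5}
Step 8: signal(T3) -> count=0 queue=[] holders={T4,T5}
Step 9: wait(T3) -> count=0 queue=[T3] holders={T4,T5}
Step 10: signal(T5) -> count=0 queue=[] holders={T3,T4}
Step 11: wait(T1) -> count=0 queue=[T1] holders={T3,T4}
Step 12: signal(T3) -> count=0 queue=[] holders={T1,T4}
Step 13: signal(T4) -> count=1 queue=[] holders={T1}
Step 14: wait(T5) -> count=0 queue=[] holders={T1,T5}
Step 15: wait(T2) -> count=0 queue=[T2] holders={T1,T5}
Step 16: signal(T1) -> count=0 queue=[] holders={T2,T5}
Step 17: wait(T3) -> count=0 queue=[T3] holders={T2,T5}
Step 18: signal(T5) -> count=0 queue=[] holders={T2,T3}
Step 19: signal(T2) -> count=1 queue=[] holders={T3}
Final holders: {T3} -> 1 thread(s)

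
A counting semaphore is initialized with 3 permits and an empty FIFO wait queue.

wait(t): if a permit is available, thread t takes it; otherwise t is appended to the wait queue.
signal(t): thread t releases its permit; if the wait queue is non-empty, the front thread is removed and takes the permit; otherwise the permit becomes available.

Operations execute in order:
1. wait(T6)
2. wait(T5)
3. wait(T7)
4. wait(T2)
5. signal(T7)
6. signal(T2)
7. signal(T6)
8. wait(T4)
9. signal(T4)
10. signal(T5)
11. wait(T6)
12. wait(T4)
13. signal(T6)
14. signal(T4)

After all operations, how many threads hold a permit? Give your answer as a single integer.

Answer: 0

Derivation:
Step 1: wait(T6) -> count=2 queue=[] holders={T6}
Step 2: wait(T5) -> count=1 queue=[] holders={T5,T6}
Step 3: wait(T7) -> count=0 queue=[] holders={T5,T6,T7}
Step 4: wait(T2) -> count=0 queue=[T2] holders={T5,T6,T7}
Step 5: signal(T7) -> count=0 queue=[] holders={T2,T5,T6}
Step 6: signal(T2) -> count=1 queue=[] holders={T5,T6}
Step 7: signal(T6) -> count=2 queue=[] holders={T5}
Step 8: wait(T4) -> count=1 queue=[] holders={T4,T5}
Step 9: signal(T4) -> count=2 queue=[] holders={T5}
Step 10: signal(T5) -> count=3 queue=[] holders={none}
Step 11: wait(T6) -> count=2 queue=[] holders={T6}
Step 12: wait(T4) -> count=1 queue=[] holders={T4,T6}
Step 13: signal(T6) -> count=2 queue=[] holders={T4}
Step 14: signal(T4) -> count=3 queue=[] holders={none}
Final holders: {none} -> 0 thread(s)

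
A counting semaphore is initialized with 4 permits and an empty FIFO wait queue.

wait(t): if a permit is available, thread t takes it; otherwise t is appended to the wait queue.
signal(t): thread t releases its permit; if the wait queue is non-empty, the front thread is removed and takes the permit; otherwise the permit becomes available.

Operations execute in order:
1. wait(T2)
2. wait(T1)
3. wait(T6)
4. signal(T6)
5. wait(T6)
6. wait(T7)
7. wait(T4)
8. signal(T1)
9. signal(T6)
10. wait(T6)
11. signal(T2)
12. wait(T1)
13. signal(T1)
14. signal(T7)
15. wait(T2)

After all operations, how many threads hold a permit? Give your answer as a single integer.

Answer: 3

Derivation:
Step 1: wait(T2) -> count=3 queue=[] holders={T2}
Step 2: wait(T1) -> count=2 queue=[] holders={T1,T2}
Step 3: wait(T6) -> count=1 queue=[] holders={T1,T2,T6}
Step 4: signal(T6) -> count=2 queue=[] holders={T1,T2}
Step 5: wait(T6) -> count=1 queue=[] holders={T1,T2,T6}
Step 6: wait(T7) -> count=0 queue=[] holders={T1,T2,T6,T7}
Step 7: wait(T4) -> count=0 queue=[T4] holders={T1,T2,T6,T7}
Step 8: signal(T1) -> count=0 queue=[] holders={T2,T4,T6,T7}
Step 9: signal(T6) -> count=1 queue=[] holders={T2,T4,T7}
Step 10: wait(T6) -> count=0 queue=[] holders={T2,T4,T6,T7}
Step 11: signal(T2) -> count=1 queue=[] holders={T4,T6,T7}
Step 12: wait(T1) -> count=0 queue=[] holders={T1,T4,T6,T7}
Step 13: signal(T1) -> count=1 queue=[] holders={T4,T6,T7}
Step 14: signal(T7) -> count=2 queue=[] holders={T4,T6}
Step 15: wait(T2) -> count=1 queue=[] holders={T2,T4,T6}
Final holders: {T2,T4,T6} -> 3 thread(s)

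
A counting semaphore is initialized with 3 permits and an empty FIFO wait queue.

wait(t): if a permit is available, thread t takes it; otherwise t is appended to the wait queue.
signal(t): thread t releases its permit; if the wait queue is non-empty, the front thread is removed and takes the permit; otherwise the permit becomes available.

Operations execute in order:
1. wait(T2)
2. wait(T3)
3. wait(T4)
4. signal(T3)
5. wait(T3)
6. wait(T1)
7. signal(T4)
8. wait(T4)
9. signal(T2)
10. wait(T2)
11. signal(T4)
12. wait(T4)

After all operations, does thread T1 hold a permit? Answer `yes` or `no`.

Answer: yes

Derivation:
Step 1: wait(T2) -> count=2 queue=[] holders={T2}
Step 2: wait(T3) -> count=1 queue=[] holders={T2,T3}
Step 3: wait(T4) -> count=0 queue=[] holders={T2,T3,T4}
Step 4: signal(T3) -> count=1 queue=[] holders={T2,T4}
Step 5: wait(T3) -> count=0 queue=[] holders={T2,T3,T4}
Step 6: wait(T1) -> count=0 queue=[T1] holders={T2,T3,T4}
Step 7: signal(T4) -> count=0 queue=[] holders={T1,T2,T3}
Step 8: wait(T4) -> count=0 queue=[T4] holders={T1,T2,T3}
Step 9: signal(T2) -> count=0 queue=[] holders={T1,T3,T4}
Step 10: wait(T2) -> count=0 queue=[T2] holders={T1,T3,T4}
Step 11: signal(T4) -> count=0 queue=[] holders={T1,T2,T3}
Step 12: wait(T4) -> count=0 queue=[T4] holders={T1,T2,T3}
Final holders: {T1,T2,T3} -> T1 in holders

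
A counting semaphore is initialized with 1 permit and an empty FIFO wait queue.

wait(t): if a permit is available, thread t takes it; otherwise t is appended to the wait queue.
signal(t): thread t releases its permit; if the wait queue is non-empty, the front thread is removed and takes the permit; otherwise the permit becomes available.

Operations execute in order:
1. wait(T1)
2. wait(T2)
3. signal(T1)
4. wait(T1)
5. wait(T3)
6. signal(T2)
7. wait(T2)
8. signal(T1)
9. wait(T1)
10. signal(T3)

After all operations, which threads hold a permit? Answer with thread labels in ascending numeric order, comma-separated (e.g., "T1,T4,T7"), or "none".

Answer: T2

Derivation:
Step 1: wait(T1) -> count=0 queue=[] holders={T1}
Step 2: wait(T2) -> count=0 queue=[T2] holders={T1}
Step 3: signal(T1) -> count=0 queue=[] holders={T2}
Step 4: wait(T1) -> count=0 queue=[T1] holders={T2}
Step 5: wait(T3) -> count=0 queue=[T1,T3] holders={T2}
Step 6: signal(T2) -> count=0 queue=[T3] holders={T1}
Step 7: wait(T2) -> count=0 queue=[T3,T2] holders={T1}
Step 8: signal(T1) -> count=0 queue=[T2] holders={T3}
Step 9: wait(T1) -> count=0 queue=[T2,T1] holders={T3}
Step 10: signal(T3) -> count=0 queue=[T1] holders={T2}
Final holders: T2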